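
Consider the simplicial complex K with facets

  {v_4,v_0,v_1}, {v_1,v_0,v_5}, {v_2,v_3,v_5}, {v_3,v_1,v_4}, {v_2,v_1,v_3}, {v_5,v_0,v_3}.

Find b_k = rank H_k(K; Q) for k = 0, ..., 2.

Order the vertices as v_0 < v_1 < v_2 < v_3 < v_4 < v_5. Listing each simplex with vertices in this order, K has dimension 2 with simplices:

  0-simplices (6): [v_0], [v_1], [v_2], [v_3], [v_4], [v_5]
  1-simplices (12): [v_0,v_1], [v_0,v_3], [v_0,v_4], [v_0,v_5], [v_1,v_2], [v_1,v_3], [v_1,v_4], [v_1,v_5], [v_2,v_3], [v_2,v_5], [v_3,v_4], [v_3,v_5]
  2-simplices (6): [v_0,v_1,v_4], [v_0,v_1,v_5], [v_0,v_3,v_5], [v_1,v_2,v_3], [v_1,v_3,v_4], [v_2,v_3,v_5]

giving chain groups C_0 ≅ Z^6, C_1 ≅ Z^12, C_2 ≅ Z^6.

Boundary ∂_1: C_1 → C_0 sends each edge [p,q] (with p < q) to q − p. For instance
  ∂[v_0,v_1] = [v_1] − [v_0].
The resulting 6×12 matrix has rank 5, and its Smith normal form has invariant factors (1,1,1,1,1).

∂_2: C_2 → C_1 acts by ∂[p,q,r] = [q,r] − [p,r] + [p,q]. For instance
  ∂[v_0,v_1,v_5] = [v_1,v_5] − [v_0,v_5] + [v_0,v_1],
  ∂[v_0,v_3,v_5] = [v_3,v_5] − [v_0,v_5] + [v_0,v_3].
The resulting 12×6 matrix has rank 6, and its Smith normal form has invariant factors (1,1,1,1,1,1).

Now H_k = ker ∂_k / im ∂_{k+1}, so:

  H_0: rank C_0 − rank ∂_1 = 6 − 5 = 1, and the invariant factors of ∂_1 are all 1, so H_0 ≅ Z.
  H_1: rank ker ∂_1 − rank ∂_2 = (12 − 5) − 6 = 1, and the invariant factors of ∂_2 are all 1, so H_1 ≅ Z.
  H_2: rank ker ∂_2 − rank ∂_3 = (6 − 6) − 0 = 0, and there is no ∂_3, so H_2 ≅ 0.

As a check, the Euler characteristic is 6 − 12 + 6 = 0, which agrees with 1 − 1 + 0 = 0.

Hence the Betti numbers are b_0 = 1, b_1 = 1, b_2 = 0.

b_0 = 1, b_1 = 1, b_2 = 0.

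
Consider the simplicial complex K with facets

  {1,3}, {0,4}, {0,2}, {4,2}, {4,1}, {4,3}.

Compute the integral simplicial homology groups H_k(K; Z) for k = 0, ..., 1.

Order the vertices as 0 < 1 < 2 < 3 < 4. Listing each simplex with vertices in this order, K has dimension 1 with simplices:

  0-simplices (5): [0], [1], [2], [3], [4]
  1-simplices (6): [0,2], [0,4], [1,3], [1,4], [2,4], [3,4]

so the chain groups are C_0 ≅ Z^5, C_1 ≅ Z^6.

Boundary ∂_1: C_1 → C_0 sends each edge [p,q] (with p < q) to q − p. For instance
  ∂[1,3] = [3] − [1].
As a 5×6 matrix over Z this has rank 4, with invariant factors (1,1,1,1).

Reading off H_k = ker ∂_k / im ∂_{k+1}:

  H_0: rank C_0 − rank ∂_1 = 5 − 4 = 1, and the invariant factors of ∂_1 are all 1, so H_0 ≅ Z.
  H_1: rank ker ∂_1 − rank ∂_2 = (6 − 4) − 0 = 2, and there is no ∂_2, so H_1 ≅ Z^2.

H_0 = Z,  H_1 = Z^2.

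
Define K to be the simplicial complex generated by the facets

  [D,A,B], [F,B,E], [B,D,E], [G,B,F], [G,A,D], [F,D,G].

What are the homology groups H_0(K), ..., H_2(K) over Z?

We work with the vertex ordering A < B < D < E < F < G. The simplices of K, each written with vertices in increasing order, are:

  0-simplices (6): A, B, D, E, F, G
  1-simplices (12): AB, AD, AG, BD, BE, BF, BG, DE, DF, DG, EF, FG
  2-simplices (6): ABD, ADG, BDE, BEF, BFG, DFG

Hence C_0 ≅ Z^6, C_1 ≅ Z^12, C_2 ≅ Z^6.

Boundary ∂_1: C_1 → C_0 maps an edge to its endpoints' difference, ∂[p,q] = q − p. For instance
  ∂AD = D − A.
As a 6×12 matrix over Z this has rank 5, with invariant factors (1,1,1,1,1).

Boundary ∂_2: C_2 → C_1 sends each 2-simplex [p,q,r] to [q,r] − [p,r] + [p,q]. For instance
  ∂ABD = BD − AD + AB,
  ∂ADG = DG − AG + AD.
The 12×6 boundary matrix has rank 6 and Smith normal form diag(1,1,1,1,1,1).

From H_k ≅ ker(∂_k) / im(∂_{k+1}) we obtain:

  H_0: rank C_0 − rank ∂_1 = 6 − 5 = 1, and the invariant factors of ∂_1 are all 1, so H_0 = Z.
  H_1: rank ker ∂_1 − rank ∂_2 = (12 − 5) − 6 = 1, and the invariant factors of ∂_2 are all 1, so H_1 = Z.
  H_2: rank ker ∂_2 − rank ∂_3 = (6 − 6) − 0 = 0, and there is no ∂_3, so H_2 = 0.

H_0 = Z,  H_1 = Z,  H_2 = 0.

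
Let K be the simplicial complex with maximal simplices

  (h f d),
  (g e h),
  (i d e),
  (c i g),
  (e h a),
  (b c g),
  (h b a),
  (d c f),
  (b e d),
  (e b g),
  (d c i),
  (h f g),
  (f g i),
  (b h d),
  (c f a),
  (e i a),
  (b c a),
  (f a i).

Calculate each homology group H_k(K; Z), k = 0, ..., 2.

Order the vertices as a < b < c < d < e < f < g < h < i. Listing each simplex with vertices in this order, K has dimension 2 with simplices:

  0-simplices (9): a, b, c, d, e, f, g, h, i
  1-simplices (27): ab, ac, ae, af, ah, ai, bc, bd, be, bg, bh, cd, cf, cg, ci, de, df, dh, di, eg, eh, ei, fg, fh, fi, gh, gi
  2-simplices (18): abc, abh, acf, aeh, aei, afi, bcg, bde, bdh, beg, cdf, cdi, cgi, dei, dfh, egh, fgh, fgi

Hence C_0 ≅ Z^9, C_1 ≅ Z^27, C_2 ≅ Z^18.

Boundary ∂_1: C_1 → C_0 maps an edge to its endpoints' difference, ∂[p,q] = q − p. For instance
  ∂bc = c − b.
As a 9×27 matrix over Z this has rank 8, with invariant factors (1,1,1,1,1,1,1,1).

The boundary map ∂_2: C_2 → C_1 sends each 2-simplex [p,q,r] to [q,r] − [p,r] + [p,q]. For instance
  ∂egh = gh − eh + eg,
  ∂aeh = eh − ah + ae.
The 27×18 boundary matrix has rank 18 and Smith normal form diag(1,1,1,1,1,1,1,1,1,1,1,1,1,1,1,1,1,2).

Reading off H_k = ker ∂_k / im ∂_{k+1}:

  H_0: rank C_0 − rank ∂_1 = 9 − 8 = 1, and the invariant factors of ∂_1 are all 1, so H_0 = Z.
  H_1: rank ker ∂_1 − rank ∂_2 = (27 − 8) − 18 = 1, and ∂_2 has invariant factor 2 > 1, so H_1 = Z ⊕ Z/2.
  H_2: rank ker ∂_2 − rank ∂_3 = (18 − 18) − 0 = 0, and there is no ∂_3, so H_2 = 0.

As a check, the Euler characteristic is 9 − 27 + 18 = 0, which agrees with 1 − 1 + 0 = 0.

H_0 = Z,  H_1 = Z ⊕ Z/2,  H_2 = 0.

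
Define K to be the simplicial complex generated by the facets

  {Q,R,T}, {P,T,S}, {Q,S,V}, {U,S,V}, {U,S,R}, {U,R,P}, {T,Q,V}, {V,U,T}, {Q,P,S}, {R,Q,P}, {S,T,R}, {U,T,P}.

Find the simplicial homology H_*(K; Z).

Order the vertices as P < Q < R < S < T < U < V. Listing each simplex with vertices in this order, K has dimension 2 with simplices:

  0-simplices (7): P, Q, R, S, T, U, V
  1-simplices (18): PQ, PR, PS, PT, PU, QR, QS, QT, QV, RS, RT, RU, ST, SU, SV, TU, TV, UV
  2-simplices (12): PQR, PQS, PRU, PST, PTU, QRT, QSV, QTV, RST, RSU, SUV, TUV

giving chain groups C_0 ≅ Z^7, C_1 ≅ Z^18, C_2 ≅ Z^12.

Boundary ∂_1: C_1 → C_0 is given by ∂[p,q] = [q] − [p]. For instance
  ∂TU = U − T.
This gives a 7×18 integer matrix of rank 6; reducing to Smith normal form yields diagonal entries (1,1,1,1,1,1).

∂_2: C_2 → C_1 sends each 2-simplex [p,q,r] to [q,r] − [p,r] + [p,q]. For instance
  ∂TUV = UV − TV + TU,
  ∂PQR = QR − PR + PQ.
The 18×12 boundary matrix has rank 12 and Smith normal form diag(1,1,1,1,1,1,1,1,1,1,1,2).

From H_k ≅ ker(∂_k) / im(∂_{k+1}) we obtain:

  H_0: rank C_0 − rank ∂_1 = 7 − 6 = 1, and the invariant factors of ∂_1 are all 1, so H_0 ≅ Z.
  H_1: rank ker ∂_1 − rank ∂_2 = (18 − 6) − 12 = 0, and ∂_2 has invariant factor 2 > 1, so H_1 ≅ Z/2.
  H_2: rank ker ∂_2 − rank ∂_3 = (12 − 12) − 0 = 0, and there is no ∂_3, so H_2 ≅ 0.

H_0 = Z,  H_1 = Z/2,  H_2 = 0.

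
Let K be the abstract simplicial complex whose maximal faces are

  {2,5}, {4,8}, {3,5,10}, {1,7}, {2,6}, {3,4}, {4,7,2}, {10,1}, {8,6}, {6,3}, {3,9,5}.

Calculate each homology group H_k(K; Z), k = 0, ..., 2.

Take the total order 1 < 2 < 3 < 4 < 5 < 6 < 7 < 8 < 9 < 10 on the vertex set. Then K (dimension 2) consists of the simplices:

  0-simplices (10): [1], [2], [3], [4], [5], [6], [7], [8], [9], [10]
  1-simplices (16): [1,7], [1,10], [2,4], [2,5], [2,6], [2,7], [3,4], [3,5], [3,6], [3,9], [3,10], [4,7], [4,8], [5,9], [5,10], [6,8]
  2-simplices (3): [2,4,7], [3,5,9], [3,5,10]

so the chain groups are C_0 ≅ Z^10, C_1 ≅ Z^16, C_2 ≅ Z^3.

∂_1: C_1 → C_0 is given by ∂[p,q] = [q] − [p]. For instance
  ∂[4,8] = [8] − [4].
This gives a 10×16 integer matrix of rank 9; reducing to Smith normal form yields diagonal entries (1,1,1,1,1,1,1,1,1).

Boundary ∂_2: C_2 → C_1 acts by ∂[p,q,r] = [q,r] − [p,r] + [p,q]. For instance
  ∂[2,4,7] = [4,7] − [2,7] + [2,4],
  ∂[3,5,10] = [5,10] − [3,10] + [3,5].
This gives a 16×3 integer matrix of rank 3; reducing to Smith normal form yields diagonal entries (1,1,1).

Now H_k = ker ∂_k / im ∂_{k+1}, so:

  H_0: rank C_0 − rank ∂_1 = 10 − 9 = 1, and the invariant factors of ∂_1 are all 1, so H_0 ≅ Z.
  H_1: rank ker ∂_1 − rank ∂_2 = (16 − 9) − 3 = 4, and the invariant factors of ∂_2 are all 1, so H_1 ≅ Z^4.
  H_2: rank ker ∂_2 − rank ∂_3 = (3 − 3) − 0 = 0, and there is no ∂_3, so H_2 ≅ 0.

H_0 ≅ Z,  H_1 ≅ Z^4,  H_2 = 0.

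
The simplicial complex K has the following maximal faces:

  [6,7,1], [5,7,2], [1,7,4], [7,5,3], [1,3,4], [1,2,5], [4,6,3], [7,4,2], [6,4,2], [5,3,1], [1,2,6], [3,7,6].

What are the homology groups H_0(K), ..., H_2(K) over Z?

H_0 ≅ Z,  H_1 ≅ Z/2Z,  H_2 = 0.

We work with the vertex ordering 1 < 2 < 3 < 4 < 5 < 6 < 7. The simplices of K, each written with vertices in increasing order, are:

  0-simplices (7): [1], [2], [3], [4], [5], [6], [7]
  1-simplices (18): [1,2], [1,3], [1,4], [1,5], [1,6], [1,7], [2,4], [2,5], [2,6], [2,7], [3,4], [3,5], [3,6], [3,7], [4,6], [4,7], [5,7], [6,7]
  2-simplices (12): [1,2,5], [1,2,6], [1,3,4], [1,3,5], [1,4,7], [1,6,7], [2,4,6], [2,4,7], [2,5,7], [3,4,6], [3,5,7], [3,6,7]

giving chain groups C_0 ≅ Z^7, C_1 ≅ Z^18, C_2 ≅ Z^12.

Boundary ∂_1: C_1 → C_0 is given by ∂[p,q] = [q] − [p].
The 7×18 boundary matrix has rank 6 and Smith normal form diag(1,1,1,1,1,1).

∂_2: C_2 → C_1 acts by ∂[p,q,r] = [q,r] − [p,r] + [p,q]. For instance
  ∂[3,5,7] = [5,7] − [3,7] + [3,5],
  ∂[1,6,7] = [6,7] − [1,7] + [1,6].
The 18×12 boundary matrix has rank 12 and Smith normal form diag(1,1,1,1,1,1,1,1,1,1,1,2).

Computing H_k = (kernel of ∂_k) / (image of ∂_{k+1}):

  H_0: rank C_0 − rank ∂_1 = 7 − 6 = 1, and the invariant factors of ∂_1 are all 1, so H_0 ≅ Z.
  H_1: rank ker ∂_1 − rank ∂_2 = (18 − 6) − 12 = 0, and ∂_2 has invariant factor 2 > 1, so H_1 ≅ Z/2Z.
  H_2: rank ker ∂_2 − rank ∂_3 = (12 − 12) − 0 = 0, and there is no ∂_3, so H_2 ≅ 0.

As a check, the Euler characteristic is 7 − 18 + 12 = 1, which agrees with 1 − 0 + 0 = 1.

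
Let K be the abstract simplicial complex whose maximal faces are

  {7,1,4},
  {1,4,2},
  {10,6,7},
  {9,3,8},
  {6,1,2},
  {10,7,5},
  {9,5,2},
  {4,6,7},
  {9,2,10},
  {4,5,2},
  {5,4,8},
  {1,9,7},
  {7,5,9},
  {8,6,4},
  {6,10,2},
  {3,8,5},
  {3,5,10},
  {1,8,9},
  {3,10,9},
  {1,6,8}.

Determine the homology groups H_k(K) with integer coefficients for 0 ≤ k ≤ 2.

Take the total order 1 < 2 < 3 < 4 < 5 < 6 < 7 < 8 < 9 < 10 on the vertex set. Then K (dimension 2) consists of the simplices:

  0-simplices (10): [1], [2], [3], [4], [5], [6], [7], [8], [9], [10]
  1-simplices (30): (30 of them)
  2-simplices (20): (20 of them)

so the chain groups are C_0 ≅ Z^10, C_1 ≅ Z^30, C_2 ≅ Z^20.

∂_1: C_1 → C_0 sends each edge [p,q] (with p < q) to q − p. For instance
  ∂[5,10] = [10] − [5].
The 10×30 boundary matrix has rank 9 and Smith normal form diag(1,1,1,1,1,1,1,1,1).

∂_2: C_2 → C_1 maps a triangle to the signed sum of its edges. For instance
  ∂[1,4,7] = [4,7] − [1,7] + [1,4],
  ∂[2,5,9] = [5,9] − [2,9] + [2,5].
The 30×20 boundary matrix has rank 20 and Smith normal form diag(1,1,1,1,1,1,1,1,1,1,1,1,1,1,1,1,1,1,1,2).

Computing H_k = (kernel of ∂_k) / (image of ∂_{k+1}):

  H_0: rank C_0 − rank ∂_1 = 10 − 9 = 1, and the invariant factors of ∂_1 are all 1, so H_0 = Z.
  H_1: rank ker ∂_1 − rank ∂_2 = (30 − 9) − 20 = 1, and ∂_2 has invariant factor 2 > 1, so H_1 = Z ⊕ Z/2Z.
  H_2: rank ker ∂_2 − rank ∂_3 = (20 − 20) − 0 = 0, and there is no ∂_3, so H_2 = 0.

As a check, the Euler characteristic is 10 − 30 + 20 = 0, which agrees with 1 − 1 + 0 = 0.

H_0 ≅ Z,  H_1 ≅ Z ⊕ Z/2Z,  H_2 = 0.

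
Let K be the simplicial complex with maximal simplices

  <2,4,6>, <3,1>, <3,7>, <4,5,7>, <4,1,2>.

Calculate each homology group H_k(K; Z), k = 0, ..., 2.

H_0 ≅ Z,  H_1 ≅ Z,  H_2 = 0.

Take the total order 1 < 2 < 3 < 4 < 5 < 6 < 7 on the vertex set. Then K (dimension 2) consists of the simplices:

  0-simplices (7): [1], [2], [3], [4], [5], [6], [7]
  1-simplices (10): [1,2], [1,3], [1,4], [2,4], [2,6], [3,7], [4,5], [4,6], [4,7], [5,7]
  2-simplices (3): [1,2,4], [2,4,6], [4,5,7]

Hence C_0 ≅ Z^7, C_1 ≅ Z^10, C_2 ≅ Z^3.

Boundary ∂_1: C_1 → C_0 sends each edge [p,q] (with p < q) to q − p.
As a 7×10 matrix over Z this has rank 6, with invariant factors (1,1,1,1,1,1).

Boundary ∂_2: C_2 → C_1 acts by ∂[p,q,r] = [q,r] − [p,r] + [p,q]. For instance
  ∂[2,4,6] = [4,6] − [2,6] + [2,4],
  ∂[4,5,7] = [5,7] − [4,7] + [4,5].
The 10×3 boundary matrix has rank 3 and Smith normal form diag(1,1,1).

Reading off H_k = ker ∂_k / im ∂_{k+1}:

  H_0: rank C_0 − rank ∂_1 = 7 − 6 = 1, and the invariant factors of ∂_1 are all 1, so H_0 ≅ Z.
  H_1: rank ker ∂_1 − rank ∂_2 = (10 − 6) − 3 = 1, and the invariant factors of ∂_2 are all 1, so H_1 ≅ Z.
  H_2: rank ker ∂_2 − rank ∂_3 = (3 − 3) − 0 = 0, and there is no ∂_3, so H_2 ≅ 0.

As a check, the Euler characteristic is 7 − 10 + 3 = 0, which agrees with 1 − 1 + 0 = 0.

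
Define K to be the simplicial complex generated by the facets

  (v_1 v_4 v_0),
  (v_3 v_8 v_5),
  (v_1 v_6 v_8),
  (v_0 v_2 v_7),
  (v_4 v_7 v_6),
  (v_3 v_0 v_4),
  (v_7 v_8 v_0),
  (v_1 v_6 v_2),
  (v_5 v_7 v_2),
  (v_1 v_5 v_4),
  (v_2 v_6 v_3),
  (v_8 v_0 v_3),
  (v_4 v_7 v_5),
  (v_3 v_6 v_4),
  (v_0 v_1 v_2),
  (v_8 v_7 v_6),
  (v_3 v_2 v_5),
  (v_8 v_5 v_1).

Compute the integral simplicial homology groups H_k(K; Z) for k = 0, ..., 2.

H_0 ≅ Z,  H_1 ≅ Z^2,  H_2 ≅ Z.

Order the vertices as v_0 < v_1 < v_2 < v_3 < v_4 < v_5 < v_6 < v_7 < v_8. Listing each simplex with vertices in this order, K has dimension 2 with simplices:

  0-simplices (9): [v_0], [v_1], [v_2], [v_3], [v_4], [v_5], [v_6], [v_7], [v_8]
  1-simplices (27): (27 of them)
  2-simplices (18): (18 of them)

giving chain groups C_0 ≅ Z^9, C_1 ≅ Z^27, C_2 ≅ Z^18.

Boundary ∂_1: C_1 → C_0 is given by ∂[p,q] = [q] − [p].
The resulting 9×27 matrix has rank 8, and its Smith normal form has invariant factors (1,1,1,1,1,1,1,1).

The boundary map ∂_2: C_2 → C_1 sends each 2-simplex [p,q,r] to [q,r] − [p,r] + [p,q]. For instance
  ∂[v_2,v_3,v_5] = [v_3,v_5] − [v_2,v_5] + [v_2,v_3],
  ∂[v_3,v_5,v_8] = [v_5,v_8] − [v_3,v_8] + [v_3,v_5].
The 27×18 boundary matrix has rank 17 and Smith normal form diag(1,1,1,1,1,1,1,1,1,1,1,1,1,1,1,1,1).

Reading off H_k = ker ∂_k / im ∂_{k+1}:

  H_0: rank C_0 − rank ∂_1 = 9 − 8 = 1, and the invariant factors of ∂_1 are all 1, so H_0 = Z.
  H_1: rank ker ∂_1 − rank ∂_2 = (27 − 8) − 17 = 2, and the invariant factors of ∂_2 are all 1, so H_1 = Z^2.
  H_2: rank ker ∂_2 − rank ∂_3 = (18 − 17) − 0 = 1, and there is no ∂_3, so H_2 = Z.

As a check, the Euler characteristic is 9 − 27 + 18 = 0, which agrees with 1 − 2 + 1 = 0.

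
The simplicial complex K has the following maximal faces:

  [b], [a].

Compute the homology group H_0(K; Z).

H_0 = Z^2.

K has 2 vertices.
rank ∂_0 = 0, rank ∂_1 = 0 ⇒ b_0 = 2 − 0 − 0 = 2. So H_0 ≅ Z^2.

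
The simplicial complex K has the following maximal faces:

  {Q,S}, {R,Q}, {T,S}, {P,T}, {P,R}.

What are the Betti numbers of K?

b_0 = 1, b_1 = 1.

Fix the vertex order P < Q < R < S < T and write every simplex with vertices in increasing order. Then dim K = 1 and the simplices of K are:

  0-simplices (5): P, Q, R, S, T
  1-simplices (5): PR, PT, QR, QS, ST

Hence C_0 ≅ Z^5, C_1 ≅ Z^5.

The boundary map ∂_1: C_1 → C_0 is given by ∂[p,q] = [q] − [p]. For instance
  ∂QS = S − Q.
This gives a 5×5 integer matrix of rank 4; reducing to Smith normal form yields diagonal entries (1,1,1,1).

From H_k ≅ ker(∂_k) / im(∂_{k+1}) we obtain:

  H_0: rank C_0 − rank ∂_1 = 5 − 4 = 1, and the invariant factors of ∂_1 are all 1, so H_0 = Z.
  H_1: rank ker ∂_1 − rank ∂_2 = (5 − 4) − 0 = 1, and there is no ∂_2, so H_1 = Z.

As a check, the Euler characteristic is 5 − 5 = 0, which agrees with 1 − 1 = 0.

Hence the Betti numbers are b_0 = 1, b_1 = 1.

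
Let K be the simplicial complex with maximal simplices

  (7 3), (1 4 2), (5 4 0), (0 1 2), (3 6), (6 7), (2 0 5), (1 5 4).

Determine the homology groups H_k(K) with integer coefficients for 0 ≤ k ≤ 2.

Fix the vertex order 0 < 1 < 2 < 3 < 4 < 5 < 6 < 7 and write every simplex with vertices in increasing order. Then dim K = 2 and the simplices of K are:

  0-simplices (8): [0], [1], [2], [3], [4], [5], [6], [7]
  1-simplices (13): [0,1], [0,2], [0,4], [0,5], [1,2], [1,4], [1,5], [2,4], [2,5], [3,6], [3,7], [4,5], [6,7]
  2-simplices (5): [0,1,2], [0,2,5], [0,4,5], [1,2,4], [1,4,5]

so the chain groups are C_0 ≅ Z^8, C_1 ≅ Z^13, C_2 ≅ Z^5.

The boundary map ∂_1: C_1 → C_0 sends each edge [p,q] (with p < q) to q − p.
The 8×13 boundary matrix has rank 6 and Smith normal form diag(1,1,1,1,1,1).

Boundary ∂_2: C_2 → C_1 acts by ∂[p,q,r] = [q,r] − [p,r] + [p,q]. For instance
  ∂[0,1,2] = [1,2] − [0,2] + [0,1],
  ∂[1,4,5] = [4,5] − [1,5] + [1,4].
As a 13×5 matrix over Z this has rank 5, with invariant factors (1,1,1,1,1).

Computing H_k = (kernel of ∂_k) / (image of ∂_{k+1}):

  H_0: rank C_0 − rank ∂_1 = 8 − 6 = 2, and the invariant factors of ∂_1 are all 1, so H_0 ≅ Z^2.
  H_1: rank ker ∂_1 − rank ∂_2 = (13 − 6) − 5 = 2, and the invariant factors of ∂_2 are all 1, so H_1 ≅ Z^2.
  H_2: rank ker ∂_2 − rank ∂_3 = (5 − 5) − 0 = 0, and there is no ∂_3, so H_2 ≅ 0.

(K is a triangulation of the disjoint union of the Möbius band and the circle S^1.)

H_0 = Z^2,  H_1 = Z^2,  H_2 = 0.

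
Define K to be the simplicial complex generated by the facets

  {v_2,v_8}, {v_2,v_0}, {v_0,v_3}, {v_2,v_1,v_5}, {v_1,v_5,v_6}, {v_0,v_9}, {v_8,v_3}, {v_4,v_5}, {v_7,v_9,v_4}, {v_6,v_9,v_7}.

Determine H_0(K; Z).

H_0 = Z.

Order the vertices as v_0 < v_1 < v_2 < v_3 < v_4 < v_5 < v_6 < v_7 < v_8 < v_9. Listing each simplex with vertices in this order, K has dimension 2 with simplices:

  0-simplices (10): [v_0], [v_1], [v_2], [v_3], [v_4], [v_5], [v_6], [v_7], [v_8], [v_9]
  1-simplices (16): (16 of them)
  2-simplices (4): [v_1,v_2,v_5], [v_1,v_5,v_6], [v_4,v_7,v_9], [v_6,v_7,v_9]

Hence C_0 ≅ Z^10, C_1 ≅ Z^16, C_2 ≅ Z^4.

The boundary map ∂_1: C_1 → C_0 sends each edge [p,q] (with p < q) to q − p. For instance
  ∂[v_2,v_8] = [v_8] − [v_2].
As a 10×16 matrix over Z this has rank 9, with invariant factors (1,1,1,1,1,1,1,1,1).

The boundary map ∂_2: C_2 → C_1 sends each 2-simplex [p,q,r] to [q,r] − [p,r] + [p,q]. For instance
  ∂[v_6,v_7,v_9] = [v_7,v_9] − [v_6,v_9] + [v_6,v_7],
  ∂[v_1,v_2,v_5] = [v_2,v_5] − [v_1,v_5] + [v_1,v_2].
The 16×4 boundary matrix has rank 4 and Smith normal form diag(1,1,1,1).

From H_k ≅ ker(∂_k) / im(∂_{k+1}) we obtain:

  H_0: rank C_0 − rank ∂_1 = 10 − 9 = 1, and the invariant factors of ∂_1 are all 1, so H_0 ≅ Z.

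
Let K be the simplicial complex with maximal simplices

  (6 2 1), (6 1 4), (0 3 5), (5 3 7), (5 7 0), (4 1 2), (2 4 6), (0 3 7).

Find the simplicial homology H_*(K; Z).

H_0 ≅ Z^2,  H_1 = 0,  H_2 ≅ Z^2.

Order the vertices as 0 < 1 < 2 < 3 < 4 < 5 < 6 < 7. Listing each simplex with vertices in this order, K has dimension 2 with simplices:

  0-simplices (8): [0], [1], [2], [3], [4], [5], [6], [7]
  1-simplices (12): [0,3], [0,5], [0,7], [1,2], [1,4], [1,6], [2,4], [2,6], [3,5], [3,7], [4,6], [5,7]
  2-simplices (8): [0,3,5], [0,3,7], [0,5,7], [1,2,4], [1,2,6], [1,4,6], [2,4,6], [3,5,7]

giving chain groups C_0 ≅ Z^8, C_1 ≅ Z^12, C_2 ≅ Z^8.

∂_1: C_1 → C_0 is given by ∂[p,q] = [q] − [p]. For instance
  ∂[1,4] = [4] − [1].
The resulting 8×12 matrix has rank 6, and its Smith normal form has invariant factors (1,1,1,1,1,1).

∂_2: C_2 → C_1 acts by ∂[p,q,r] = [q,r] − [p,r] + [p,q]. For instance
  ∂[0,3,7] = [3,7] − [0,7] + [0,3],
  ∂[1,2,6] = [2,6] − [1,6] + [1,2].
This gives a 12×8 integer matrix of rank 6; reducing to Smith normal form yields diagonal entries (1,1,1,1,1,1).

Reading off H_k = ker ∂_k / im ∂_{k+1}:

  H_0: rank C_0 − rank ∂_1 = 8 − 6 = 2, and the invariant factors of ∂_1 are all 1, so H_0 ≅ Z^2.
  H_1: rank ker ∂_1 − rank ∂_2 = (12 − 6) − 6 = 0, and the invariant factors of ∂_2 are all 1, so H_1 ≅ 0.
  H_2: rank ker ∂_2 − rank ∂_3 = (8 − 6) − 0 = 2, and there is no ∂_3, so H_2 ≅ Z^2.

As a check, the Euler characteristic is 8 − 12 + 8 = 4, which agrees with 2 − 0 + 2 = 4.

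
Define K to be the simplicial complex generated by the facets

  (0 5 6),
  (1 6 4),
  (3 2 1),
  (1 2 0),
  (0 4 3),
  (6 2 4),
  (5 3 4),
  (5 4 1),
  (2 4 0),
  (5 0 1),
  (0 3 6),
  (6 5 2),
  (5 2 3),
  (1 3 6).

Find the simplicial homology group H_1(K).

Order the vertices as 0 < 1 < 2 < 3 < 4 < 5 < 6. Listing each simplex with vertices in this order, K has dimension 2 with simplices:

  0-simplices (7): [0], [1], [2], [3], [4], [5], [6]
  1-simplices (21): [0,1], [0,2], [0,3], [0,4], [0,5], [0,6], [1,2], [1,3], [1,4], [1,5], [1,6], [2,3], [2,4], [2,5], [2,6], [3,4], [3,5], [3,6], [4,5], [4,6], [5,6]
  2-simplices (14): [0,1,2], [0,1,5], [0,2,4], [0,3,4], [0,3,6], [0,5,6], [1,2,3], [1,3,6], [1,4,5], [1,4,6], [2,3,5], [2,4,6], [2,5,6], [3,4,5]

Hence C_0 ≅ Z^7, C_1 ≅ Z^21, C_2 ≅ Z^14.

Boundary ∂_1: C_1 → C_0 is given by ∂[p,q] = [q] − [p]. For instance
  ∂[0,5] = [5] − [0].
The resulting 7×21 matrix has rank 6, and its Smith normal form has invariant factors (1,1,1,1,1,1).

The boundary map ∂_2: C_2 → C_1 acts by ∂[p,q,r] = [q,r] − [p,r] + [p,q]. For instance
  ∂[0,3,4] = [3,4] − [0,4] + [0,3],
  ∂[1,4,5] = [4,5] − [1,5] + [1,4].
This gives a 21×14 integer matrix of rank 13; reducing to Smith normal form yields diagonal entries (1,1,1,1,1,1,1,1,1,1,1,1,1).

Computing H_k = (kernel of ∂_k) / (image of ∂_{k+1}):

  H_1: rank ker ∂_1 − rank ∂_2 = (21 − 6) − 13 = 2, and the invariant factors of ∂_2 are all 1, so H_1 = Z^2.

H_1 ≅ Z^2.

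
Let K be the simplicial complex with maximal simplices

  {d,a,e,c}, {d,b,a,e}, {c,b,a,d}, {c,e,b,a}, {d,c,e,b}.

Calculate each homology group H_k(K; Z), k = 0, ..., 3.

Order the vertices as a < b < c < d < e. Listing each simplex with vertices in this order, K has dimension 3 with simplices:

  0-simplices (5): a, b, c, d, e
  1-simplices (10): ab, ac, ad, ae, bc, bd, be, cd, ce, de
  2-simplices (10): abc, abd, abe, acd, ace, ade, bcd, bce, bde, cde
  3-simplices (5): abcd, abce, abde, acde, bcde

Hence C_0 ≅ Z^5, C_1 ≅ Z^10, C_2 ≅ Z^10, C_3 ≅ Z^5.

Boundary ∂_1: C_1 → C_0 maps an edge to its endpoints' difference, ∂[p,q] = q − p. For instance
  ∂de = e − d.
The 5×10 boundary matrix has rank 4 and Smith normal form diag(1,1,1,1).

The boundary map ∂_2: C_2 → C_1 maps a triangle to the signed sum of its edges. For instance
  ∂bde = de − be + bd,
  ∂abc = bc − ac + ab.
The resulting 10×10 matrix has rank 6, and its Smith normal form has invariant factors (1,1,1,1,1,1).

Boundary ∂_3: C_3 → C_2 sends each 3-simplex σ to the alternating sum Σ_i (−1)^i (σ with its i-th vertex removed). For instance
  ∂abce = bce − ace + abe − abc,
  ∂abcd = bcd − acd + abd − abc.
The 10×5 boundary matrix has rank 4 and Smith normal form diag(1,1,1,1).

From H_k ≅ ker(∂_k) / im(∂_{k+1}) we obtain:

  H_0: rank C_0 − rank ∂_1 = 5 − 4 = 1, and the invariant factors of ∂_1 are all 1, so H_0 ≅ Z.
  H_1: rank ker ∂_1 − rank ∂_2 = (10 − 4) − 6 = 0, and the invariant factors of ∂_2 are all 1, so H_1 ≅ 0.
  H_2: rank ker ∂_2 − rank ∂_3 = (10 − 6) − 4 = 0, and the invariant factors of ∂_3 are all 1, so H_2 ≅ 0.
  H_3: rank ker ∂_3 − rank ∂_4 = (5 − 4) − 0 = 1, and there is no ∂_4, so H_3 ≅ Z.

H_0 ≅ Z,  H_1 = 0,  H_2 = 0,  H_3 ≅ Z.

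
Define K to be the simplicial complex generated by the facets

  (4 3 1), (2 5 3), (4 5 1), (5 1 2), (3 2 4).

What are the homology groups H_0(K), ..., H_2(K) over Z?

Fix the vertex order 1 < 2 < 3 < 4 < 5 and write every simplex with vertices in increasing order. Then dim K = 2 and the simplices of K are:

  0-simplices (5): [1], [2], [3], [4], [5]
  1-simplices (10): [1,2], [1,3], [1,4], [1,5], [2,3], [2,4], [2,5], [3,4], [3,5], [4,5]
  2-simplices (5): [1,2,5], [1,3,4], [1,4,5], [2,3,4], [2,3,5]

Hence C_0 ≅ Z^5, C_1 ≅ Z^10, C_2 ≅ Z^5.

The boundary map ∂_1: C_1 → C_0 is given by ∂[p,q] = [q] − [p]. For instance
  ∂[1,4] = [4] − [1].
The resulting 5×10 matrix has rank 4, and its Smith normal form has invariant factors (1,1,1,1).

Boundary ∂_2: C_2 → C_1 sends each 2-simplex [p,q,r] to [q,r] − [p,r] + [p,q]. For instance
  ∂[2,3,4] = [3,4] − [2,4] + [2,3],
  ∂[1,3,4] = [3,4] − [1,4] + [1,3].
The resulting 10×5 matrix has rank 5, and its Smith normal form has invariant factors (1,1,1,1,1).

From H_k ≅ ker(∂_k) / im(∂_{k+1}) we obtain:

  H_0: rank C_0 − rank ∂_1 = 5 − 4 = 1, and the invariant factors of ∂_1 are all 1, so H_0 ≅ Z.
  H_1: rank ker ∂_1 − rank ∂_2 = (10 − 4) − 5 = 1, and the invariant factors of ∂_2 are all 1, so H_1 ≅ Z.
  H_2: rank ker ∂_2 − rank ∂_3 = (5 − 5) − 0 = 0, and there is no ∂_3, so H_2 ≅ 0.

H_0 = Z,  H_1 = Z,  H_2 = 0.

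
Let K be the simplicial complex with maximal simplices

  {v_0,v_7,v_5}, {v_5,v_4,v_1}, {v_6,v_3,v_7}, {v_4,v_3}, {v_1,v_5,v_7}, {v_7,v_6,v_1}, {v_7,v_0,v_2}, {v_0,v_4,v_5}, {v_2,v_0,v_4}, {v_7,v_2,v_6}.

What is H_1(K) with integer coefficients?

We work with the vertex ordering v_0 < v_1 < v_2 < v_3 < v_4 < v_5 < v_6 < v_7. The simplices of K, each written with vertices in increasing order, are:

  0-simplices (8): [v_0], [v_1], [v_2], [v_3], [v_4], [v_5], [v_6], [v_7]
  1-simplices (17): (17 of them)
  2-simplices (9): [v_0,v_2,v_4], [v_0,v_2,v_7], [v_0,v_4,v_5], [v_0,v_5,v_7], [v_1,v_4,v_5], [v_1,v_5,v_7], [v_1,v_6,v_7], [v_2,v_6,v_7], [v_3,v_6,v_7]

so the chain groups are C_0 ≅ Z^8, C_1 ≅ Z^17, C_2 ≅ Z^9.

Boundary ∂_1: C_1 → C_0 maps an edge to its endpoints' difference, ∂[p,q] = q − p. For instance
  ∂[v_1,v_5] = [v_5] − [v_1].
The resulting 8×17 matrix has rank 7, and its Smith normal form has invariant factors (1,1,1,1,1,1,1).

∂_2: C_2 → C_1 acts by ∂[p,q,r] = [q,r] − [p,r] + [p,q]. For instance
  ∂[v_0,v_2,v_7] = [v_2,v_7] − [v_0,v_7] + [v_0,v_2],
  ∂[v_0,v_4,v_5] = [v_4,v_5] − [v_0,v_5] + [v_0,v_4].
The 17×9 boundary matrix has rank 9 and Smith normal form diag(1,1,1,1,1,1,1,1,1).

Computing H_k = (kernel of ∂_k) / (image of ∂_{k+1}):

  H_1: rank ker ∂_1 − rank ∂_2 = (17 − 7) − 9 = 1, and the invariant factors of ∂_2 are all 1, so H_1 ≅ Z.

H_1 = Z.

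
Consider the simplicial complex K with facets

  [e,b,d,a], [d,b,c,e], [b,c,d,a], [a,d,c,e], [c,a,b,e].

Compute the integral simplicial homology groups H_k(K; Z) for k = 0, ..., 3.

H_0 = Z,  H_1 = 0,  H_2 = 0,  H_3 = Z.

Take the total order a < b < c < d < e on the vertex set. Then K (dimension 3) consists of the simplices:

  0-simplices (5): a, b, c, d, e
  1-simplices (10): ab, ac, ad, ae, bc, bd, be, cd, ce, de
  2-simplices (10): abc, abd, abe, acd, ace, ade, bcd, bce, bde, cde
  3-simplices (5): abcd, abce, abde, acde, bcde

giving chain groups C_0 ≅ Z^5, C_1 ≅ Z^10, C_2 ≅ Z^10, C_3 ≅ Z^5.

The boundary map ∂_1: C_1 → C_0 sends each edge [p,q] (with p < q) to q − p. For instance
  ∂ae = e − a.
This gives a 5×10 integer matrix of rank 4; reducing to Smith normal form yields diagonal entries (1,1,1,1).

The boundary map ∂_2: C_2 → C_1 maps a triangle to the signed sum of its edges. For instance
  ∂bde = de − be + bd,
  ∂bce = ce − be + bc.
The 10×10 boundary matrix has rank 6 and Smith normal form diag(1,1,1,1,1,1).

∂_3: C_3 → C_2 sends each 3-simplex σ to the alternating sum Σ_i (−1)^i (σ with its i-th vertex removed). For instance
  ∂acde = cde − ade + ace − acd,
  ∂abde = bde − ade + abe − abd.
The 10×5 boundary matrix has rank 4 and Smith normal form diag(1,1,1,1).

Reading off H_k = ker ∂_k / im ∂_{k+1}:

  H_0: rank C_0 − rank ∂_1 = 5 − 4 = 1, and the invariant factors of ∂_1 are all 1, so H_0 = Z.
  H_1: rank ker ∂_1 − rank ∂_2 = (10 − 4) − 6 = 0, and the invariant factors of ∂_2 are all 1, so H_1 = 0.
  H_2: rank ker ∂_2 − rank ∂_3 = (10 − 6) − 4 = 0, and the invariant factors of ∂_3 are all 1, so H_2 = 0.
  H_3: rank ker ∂_3 − rank ∂_4 = (5 − 4) − 0 = 1, and there is no ∂_4, so H_3 = Z.

As a check, the Euler characteristic is 5 − 10 + 10 − 5 = 0, which agrees with 1 − 0 + 0 − 1 = 0.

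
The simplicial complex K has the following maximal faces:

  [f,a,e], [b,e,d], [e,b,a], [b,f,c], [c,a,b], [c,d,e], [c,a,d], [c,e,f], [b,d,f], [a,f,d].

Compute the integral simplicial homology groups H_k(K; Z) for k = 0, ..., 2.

Order the vertices as a < b < c < d < e < f. Listing each simplex with vertices in this order, K has dimension 2 with simplices:

  0-simplices (6): a, b, c, d, e, f
  1-simplices (15): ab, ac, ad, ae, af, bc, bd, be, bf, cd, ce, cf, de, df, ef
  2-simplices (10): abc, abe, acd, adf, aef, bcf, bde, bdf, cde, cef

so the chain groups are C_0 ≅ Z^6, C_1 ≅ Z^15, C_2 ≅ Z^10.

Boundary ∂_1: C_1 → C_0 is given by ∂[p,q] = [q] − [p].
This gives a 6×15 integer matrix of rank 5; reducing to Smith normal form yields diagonal entries (1,1,1,1,1).

∂_2: C_2 → C_1 acts by ∂[p,q,r] = [q,r] − [p,r] + [p,q]. For instance
  ∂bdf = df − bf + bd,
  ∂acd = cd − ad + ac.
The resulting 15×10 matrix has rank 10, and its Smith normal form has invariant factors (1,1,1,1,1,1,1,1,1,2).

Now H_k = ker ∂_k / im ∂_{k+1}, so:

  H_0: rank C_0 − rank ∂_1 = 6 − 5 = 1, and the invariant factors of ∂_1 are all 1, so H_0 ≅ Z.
  H_1: rank ker ∂_1 − rank ∂_2 = (15 − 5) − 10 = 0, and ∂_2 has invariant factor 2 > 1, so H_1 ≅ Z_2.
  H_2: rank ker ∂_2 − rank ∂_3 = (10 − 10) − 0 = 0, and there is no ∂_3, so H_2 ≅ 0.

(K is a triangulation of the real projective plane RP^2.)

H_0 = Z,  H_1 = Z_2,  H_2 = 0.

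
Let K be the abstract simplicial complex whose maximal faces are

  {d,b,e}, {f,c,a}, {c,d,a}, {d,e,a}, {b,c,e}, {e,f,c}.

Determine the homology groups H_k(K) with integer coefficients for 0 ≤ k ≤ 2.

Take the total order a < b < c < d < e < f on the vertex set. Then K (dimension 2) consists of the simplices:

  0-simplices (6): a, b, c, d, e, f
  1-simplices (12): ac, ad, ae, af, bc, bd, be, cd, ce, cf, de, ef
  2-simplices (6): acd, acf, ade, bce, bde, cef

giving chain groups C_0 ≅ Z^6, C_1 ≅ Z^12, C_2 ≅ Z^6.

The boundary map ∂_1: C_1 → C_0 is given by ∂[p,q] = [q] − [p]. For instance
  ∂de = e − d.
The 6×12 boundary matrix has rank 5 and Smith normal form diag(1,1,1,1,1).

∂_2: C_2 → C_1 sends each 2-simplex [p,q,r] to [q,r] − [p,r] + [p,q]. For instance
  ∂acf = cf − af + ac,
  ∂cef = ef − cf + ce.
The resulting 12×6 matrix has rank 6, and its Smith normal form has invariant factors (1,1,1,1,1,1).

Now H_k = ker ∂_k / im ∂_{k+1}, so:

  H_0: rank C_0 − rank ∂_1 = 6 − 5 = 1, and the invariant factors of ∂_1 are all 1, so H_0 ≅ Z.
  H_1: rank ker ∂_1 − rank ∂_2 = (12 − 5) − 6 = 1, and the invariant factors of ∂_2 are all 1, so H_1 ≅ Z.
  H_2: rank ker ∂_2 − rank ∂_3 = (6 − 6) − 0 = 0, and there is no ∂_3, so H_2 ≅ 0.

As a check, the Euler characteristic is 6 − 12 + 6 = 0, which agrees with 1 − 1 + 0 = 0.

H_0 ≅ Z,  H_1 ≅ Z,  H_2 = 0.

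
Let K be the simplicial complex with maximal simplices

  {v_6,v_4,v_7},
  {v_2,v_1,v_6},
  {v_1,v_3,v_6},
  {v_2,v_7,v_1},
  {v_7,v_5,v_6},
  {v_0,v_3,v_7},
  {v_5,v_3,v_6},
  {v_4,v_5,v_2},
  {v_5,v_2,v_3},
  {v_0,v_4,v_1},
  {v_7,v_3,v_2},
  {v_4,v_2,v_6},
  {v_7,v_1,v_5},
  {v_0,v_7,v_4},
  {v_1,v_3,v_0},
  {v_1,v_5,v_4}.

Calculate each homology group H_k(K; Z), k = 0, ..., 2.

We work with the vertex ordering v_0 < v_1 < v_2 < v_3 < v_4 < v_5 < v_6 < v_7. The simplices of K, each written with vertices in increasing order, are:

  0-simplices (8): [v_0], [v_1], [v_2], [v_3], [v_4], [v_5], [v_6], [v_7]
  1-simplices (24): (24 of them)
  2-simplices (16): (16 of them)

so the chain groups are C_0 ≅ Z^8, C_1 ≅ Z^24, C_2 ≅ Z^16.

The boundary map ∂_1: C_1 → C_0 sends each edge [p,q] (with p < q) to q − p. For instance
  ∂[v_4,v_5] = [v_5] − [v_4].
This gives a 8×24 integer matrix of rank 7; reducing to Smith normal form yields diagonal entries (1,1,1,1,1,1,1).

The boundary map ∂_2: C_2 → C_1 acts by ∂[p,q,r] = [q,r] − [p,r] + [p,q]. For instance
  ∂[v_0,v_1,v_3] = [v_1,v_3] − [v_0,v_3] + [v_0,v_1],
  ∂[v_3,v_5,v_6] = [v_5,v_6] − [v_3,v_6] + [v_3,v_5].
This gives a 24×16 integer matrix of rank 15; reducing to Smith normal form yields diagonal entries (1,1,1,1,1,1,1,1,1,1,1,1,1,1,1).

Computing H_k = (kernel of ∂_k) / (image of ∂_{k+1}):

  H_0: rank C_0 − rank ∂_1 = 8 − 7 = 1, and the invariant factors of ∂_1 are all 1, so H_0 ≅ Z.
  H_1: rank ker ∂_1 − rank ∂_2 = (24 − 7) − 15 = 2, and the invariant factors of ∂_2 are all 1, so H_1 ≅ Z^2.
  H_2: rank ker ∂_2 − rank ∂_3 = (16 − 15) − 0 = 1, and there is no ∂_3, so H_2 ≅ Z.

As a check, the Euler characteristic is 8 − 24 + 16 = 0, which agrees with 1 − 2 + 1 = 0.

H_0 ≅ Z,  H_1 ≅ Z^2,  H_2 ≅ Z.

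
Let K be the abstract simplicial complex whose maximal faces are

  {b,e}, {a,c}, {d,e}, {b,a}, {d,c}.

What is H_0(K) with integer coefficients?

K has 5 vertices, 5 edges.
rank ∂_0 = 0, rank ∂_1 = 4 ⇒ b_0 = 5 − 0 − 4 = 1; all invariant factors of ∂_1 are 1 so no torsion. So H_0 = Z.

H_0 ≅ Z.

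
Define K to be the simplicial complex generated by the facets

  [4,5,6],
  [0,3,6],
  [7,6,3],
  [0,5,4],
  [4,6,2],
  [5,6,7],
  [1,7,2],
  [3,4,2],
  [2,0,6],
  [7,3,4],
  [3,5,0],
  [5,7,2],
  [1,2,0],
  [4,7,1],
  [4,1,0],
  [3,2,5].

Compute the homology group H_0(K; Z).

K has 8 vertices, 24 edges, 16 triangles.
rank ∂_0 = 0, rank ∂_1 = 7 ⇒ b_0 = 8 − 0 − 7 = 1; all invariant factors of ∂_1 are 1 so no torsion. So H_0 ≅ Z.

H_0 = Z.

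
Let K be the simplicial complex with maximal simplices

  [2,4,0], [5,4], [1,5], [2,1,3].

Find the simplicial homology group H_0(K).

K has 6 vertices, 8 edges, 2 triangles.
rank ∂_0 = 0, rank ∂_1 = 5 ⇒ b_0 = 6 − 0 − 5 = 1; all invariant factors of ∂_1 are 1 so no torsion. So H_0 ≅ Z.

H_0 ≅ Z.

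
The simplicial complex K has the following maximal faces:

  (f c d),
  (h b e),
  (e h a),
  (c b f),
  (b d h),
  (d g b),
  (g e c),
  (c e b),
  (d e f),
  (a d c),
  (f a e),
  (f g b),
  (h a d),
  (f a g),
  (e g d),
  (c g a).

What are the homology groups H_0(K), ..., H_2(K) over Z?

H_0 = Z,  H_1 = Z^2,  H_2 = Z.

Fix the vertex order a < b < c < d < e < f < g < h and write every simplex with vertices in increasing order. Then dim K = 2 and the simplices of K are:

  0-simplices (8): a, b, c, d, e, f, g, h
  1-simplices (24): ac, ad, ae, af, ag, ah, bc, bd, be, bf, bg, bh, cd, ce, cf, cg, de, df, dg, dh, ef, eg, eh, fg
  2-simplices (16): acd, acg, adh, aef, aeh, afg, bce, bcf, bdg, bdh, beh, bfg, cdf, ceg, def, deg

so the chain groups are C_0 ≅ Z^8, C_1 ≅ Z^24, C_2 ≅ Z^16.

Boundary ∂_1: C_1 → C_0 maps an edge to its endpoints' difference, ∂[p,q] = q − p. For instance
  ∂eg = g − e.
As a 8×24 matrix over Z this has rank 7, with invariant factors (1,1,1,1,1,1,1).

The boundary map ∂_2: C_2 → C_1 acts by ∂[p,q,r] = [q,r] − [p,r] + [p,q]. For instance
  ∂deg = eg − dg + de,
  ∂adh = dh − ah + ad.
This gives a 24×16 integer matrix of rank 15; reducing to Smith normal form yields diagonal entries (1,1,1,1,1,1,1,1,1,1,1,1,1,1,1).

Computing H_k = (kernel of ∂_k) / (image of ∂_{k+1}):

  H_0: rank C_0 − rank ∂_1 = 8 − 7 = 1, and the invariant factors of ∂_1 are all 1, so H_0 ≅ Z.
  H_1: rank ker ∂_1 − rank ∂_2 = (24 − 7) − 15 = 2, and the invariant factors of ∂_2 are all 1, so H_1 ≅ Z^2.
  H_2: rank ker ∂_2 − rank ∂_3 = (16 − 15) − 0 = 1, and there is no ∂_3, so H_2 ≅ Z.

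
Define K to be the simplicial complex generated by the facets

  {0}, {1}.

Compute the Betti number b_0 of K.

Take the total order 0 < 1 on the vertex set. Then K (dimension 0) consists of the simplices:

  0-simplices (2): [0], [1]

Hence C_0 ≅ Z^2.

From H_k ≅ ker(∂_k) / im(∂_{k+1}) we obtain:

  H_0: rank C_0 − rank ∂_1 = 2 − 0 = 2, and there is no ∂_1, so H_0 ≅ Z^2.

Hence the Betti numbers are b_0 = 2.

b_0 = 2.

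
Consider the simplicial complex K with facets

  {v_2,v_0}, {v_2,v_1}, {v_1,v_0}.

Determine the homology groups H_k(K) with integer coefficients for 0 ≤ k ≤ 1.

K has 3 vertices, 3 edges.
rank ∂_0 = 0, rank ∂_1 = 2 ⇒ b_0 = 3 − 0 − 2 = 1; all invariant factors of ∂_1 are 1 so no torsion. So H_0 = Z.
rank ∂_1 = 2, rank ∂_2 = 0 ⇒ b_1 = 3 − 2 − 0 = 1. So H_1 = Z.

H_0 = Z,  H_1 = Z.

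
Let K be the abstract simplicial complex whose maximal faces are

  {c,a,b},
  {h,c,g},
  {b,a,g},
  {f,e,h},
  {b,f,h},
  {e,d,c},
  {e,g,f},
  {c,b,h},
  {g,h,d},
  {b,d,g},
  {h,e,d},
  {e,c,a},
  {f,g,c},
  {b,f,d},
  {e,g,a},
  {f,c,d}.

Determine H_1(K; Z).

H_1 = Z^2.

Take the total order a < b < c < d < e < f < g < h on the vertex set. Then K (dimension 2) consists of the simplices:

  0-simplices (8): a, b, c, d, e, f, g, h
  1-simplices (24): ab, ac, ae, ag, bc, bd, bf, bg, bh, cd, ce, cf, cg, ch, de, df, dg, dh, ef, eg, eh, fg, fh, gh
  2-simplices (16): abc, abg, ace, aeg, bch, bdf, bdg, bfh, cde, cdf, cfg, cgh, deh, dgh, efg, efh

giving chain groups C_0 ≅ Z^8, C_1 ≅ Z^24, C_2 ≅ Z^16.

∂_1: C_1 → C_0 sends each edge [p,q] (with p < q) to q − p.
The 8×24 boundary matrix has rank 7 and Smith normal form diag(1,1,1,1,1,1,1).

Boundary ∂_2: C_2 → C_1 maps a triangle to the signed sum of its edges. For instance
  ∂cde = de − ce + cd,
  ∂ace = ce − ae + ac.
The resulting 24×16 matrix has rank 15, and its Smith normal form has invariant factors (1,1,1,1,1,1,1,1,1,1,1,1,1,1,1).

From H_k ≅ ker(∂_k) / im(∂_{k+1}) we obtain:

  H_1: rank ker ∂_1 − rank ∂_2 = (24 − 7) − 15 = 2, and the invariant factors of ∂_2 are all 1, so H_1 = Z^2.

(K is a triangulation of the torus T^2.)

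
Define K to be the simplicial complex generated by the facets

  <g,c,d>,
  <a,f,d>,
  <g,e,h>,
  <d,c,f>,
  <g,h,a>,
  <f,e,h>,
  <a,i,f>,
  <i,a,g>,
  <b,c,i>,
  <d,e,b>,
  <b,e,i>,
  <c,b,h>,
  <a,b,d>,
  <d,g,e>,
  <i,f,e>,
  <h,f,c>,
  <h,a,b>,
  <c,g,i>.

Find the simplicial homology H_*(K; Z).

H_0 ≅ Z,  H_1 ≅ Z^2,  H_2 ≅ Z.

Order the vertices as a < b < c < d < e < f < g < h < i. Listing each simplex with vertices in this order, K has dimension 2 with simplices:

  0-simplices (9): a, b, c, d, e, f, g, h, i
  1-simplices (27): ab, ad, af, ag, ah, ai, bc, bd, be, bh, bi, cd, cf, cg, ch, ci, de, df, dg, ef, eg, eh, ei, fh, fi, gh, gi
  2-simplices (18): abd, abh, adf, afi, agh, agi, bch, bci, bde, bei, cdf, cdg, cfh, cgi, deg, efh, efi, egh

giving chain groups C_0 ≅ Z^9, C_1 ≅ Z^27, C_2 ≅ Z^18.

The boundary map ∂_1: C_1 → C_0 is given by ∂[p,q] = [q] − [p]. For instance
  ∂ab = b − a.
The 9×27 boundary matrix has rank 8 and Smith normal form diag(1,1,1,1,1,1,1,1).

Boundary ∂_2: C_2 → C_1 acts by ∂[p,q,r] = [q,r] − [p,r] + [p,q]. For instance
  ∂abh = bh − ah + ab,
  ∂deg = eg − dg + de.
The 27×18 boundary matrix has rank 17 and Smith normal form diag(1,1,1,1,1,1,1,1,1,1,1,1,1,1,1,1,1).

From H_k ≅ ker(∂_k) / im(∂_{k+1}) we obtain:

  H_0: rank C_0 − rank ∂_1 = 9 − 8 = 1, and the invariant factors of ∂_1 are all 1, so H_0 = Z.
  H_1: rank ker ∂_1 − rank ∂_2 = (27 − 8) − 17 = 2, and the invariant factors of ∂_2 are all 1, so H_1 = Z^2.
  H_2: rank ker ∂_2 − rank ∂_3 = (18 − 17) − 0 = 1, and there is no ∂_3, so H_2 = Z.

As a check, the Euler characteristic is 9 − 27 + 18 = 0, which agrees with 1 − 2 + 1 = 0.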